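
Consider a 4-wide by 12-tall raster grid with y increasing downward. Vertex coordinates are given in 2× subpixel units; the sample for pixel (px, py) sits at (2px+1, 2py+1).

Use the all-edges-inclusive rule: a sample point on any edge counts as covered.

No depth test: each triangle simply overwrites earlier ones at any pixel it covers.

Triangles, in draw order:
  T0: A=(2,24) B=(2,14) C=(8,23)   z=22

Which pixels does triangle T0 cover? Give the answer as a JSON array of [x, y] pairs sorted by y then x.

T0:
  2·area = 60
  edge (2, 24)→(2, 14): d=(0,-10) inclusive
  edge (2, 14)→(8, 23): d=(6,9) inclusive
  edge (8, 23)→(2, 24): d=(-6,1) inclusive
    (1,8)@(3, 17): e=[10,9,41] → █
    (2,8)@(5, 17): e=[30,-9,39] → ·
    (1,9)@(3, 19): e=[10,21,29] → █
    (2,9)@(5, 19): e=[30,3,27] → █
    (3,9)@(7, 19): e=[50,-15,25] → ·
    (1,10)@(3, 21): e=[10,33,17] → █
    (3,10)@(7, 21): e=[50,-3,13] → ·
    (1,11)@(3, 23): e=[10,45,5] → █
    (3,11)@(7, 23): e=[50,9,1] → █
  covered (8 px):
    · · · ·
    · · · ·
    · · · ·
    · · · ·
    · · · ·
    · · · ·
    · · · ·
    · · · ·
    · █ · ·
    · █ █ ·
    · █ █ ·
    · █ █ █

Final: [[1,8],[1,9],[2,9],[1,10],[2,10],[1,11],[2,11],[3,11]]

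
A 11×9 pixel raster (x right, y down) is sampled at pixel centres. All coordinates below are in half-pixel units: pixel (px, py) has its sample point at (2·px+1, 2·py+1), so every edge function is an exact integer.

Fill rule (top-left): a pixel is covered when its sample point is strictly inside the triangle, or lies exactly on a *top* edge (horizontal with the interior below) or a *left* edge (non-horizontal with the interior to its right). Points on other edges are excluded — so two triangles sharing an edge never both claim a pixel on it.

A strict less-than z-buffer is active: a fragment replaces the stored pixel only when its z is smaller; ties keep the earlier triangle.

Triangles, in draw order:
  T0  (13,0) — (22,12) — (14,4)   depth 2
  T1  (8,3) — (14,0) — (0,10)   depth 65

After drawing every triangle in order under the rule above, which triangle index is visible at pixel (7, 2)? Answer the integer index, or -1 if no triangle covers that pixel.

T0:
  2·area = 24
  edge (13, 0)→(22, 12): d=(9,12) right/bottom  bias=-1
  edge (22, 12)→(14, 4): d=(-8,-8) top-left  bias=+0
  edge (14, 4)→(13, 0): d=(-1,-4) top-left  bias=+0
    (5,0)@(11, 1): e=[33,0,-9] → ·  [on edge]
    (6,1)@(13, 3): e=[27,0,-3] → ·  [on edge]
    (7,1)@(15, 3): e=[3,16,5] → #
    (8,1)@(17, 3): e=[-21,32,13] → ·
    (7,2)@(15, 5): e=[21,0,3] → #  [on edge]
    (8,2)@(17, 5): e=[-3,16,11] → ·
    (7,3)@(15, 7): e=[39,-16,1] → ·
    (8,3)@(17, 7): e=[15,0,9] → #  [on edge]
    (9,3)@(19, 7): e=[-9,16,17] → ·
    (8,4)@(17, 9): e=[33,-16,7] → ·
    (9,4)@(19, 9): e=[9,0,15] → #  [on edge]
    (10,4)@(21, 9): e=[-15,16,23] → ·
    (10,5)@(21, 11): e=[3,0,21] → #  [on edge]
  covered (5 px):
    · · · · · · · · · · ·
    · · · · · · · # · · ·
    · · · · · · · # · · ·
    · · · · · · · · # · ·
    · · · · · · · · · # ·
    · · · · · · · · · · #
    · · · · · · · · · · ·
    · · · · · · · · · · ·
    · · · · · · · · · · ·
T1:
  2·area = 18
  edge (8, 3)→(14, 0): d=(6,-3) top-left  bias=+0
  edge (14, 0)→(0, 10): d=(-14,10) right/bottom  bias=-1
  edge (0, 10)→(8, 3): d=(8,-7) top-left  bias=+0
    (4,1)@(9, 3): e=[3,8,7] → #
    (5,1)@(11, 3): e=[9,-12,21] → ·
    (3,2)@(7, 5): e=[9,0,9] → ·  [on edge]
    (4,2)@(9, 5): e=[15,-20,23] → ·
  covered (1 px):
    · · · · · · · · · · ·
    · · · · # · · · · · ·
    · · · · · · · · · · ·
    · · · · · · · · · · ·
    · · · · · · · · · · ·
    · · · · · · · · · · ·
    · · · · · · · · · · ·
    · · · · · · · · · · ·
    · · · · · · · · · · ·

Z-buffer (winner per pixel, '.' = empty):
  . . . . . . . . . . .
  . . . . 1 . . 0 . . .
  . . . . . . . 0 . . .
  . . . . . . . . 0 . .
  . . . . . . . . . 0 .
  . . . . . . . . . . 0
  . . . . . . . . . . .
  . . . . . . . . . . .
  . . . . . . . . . . .

Result: 0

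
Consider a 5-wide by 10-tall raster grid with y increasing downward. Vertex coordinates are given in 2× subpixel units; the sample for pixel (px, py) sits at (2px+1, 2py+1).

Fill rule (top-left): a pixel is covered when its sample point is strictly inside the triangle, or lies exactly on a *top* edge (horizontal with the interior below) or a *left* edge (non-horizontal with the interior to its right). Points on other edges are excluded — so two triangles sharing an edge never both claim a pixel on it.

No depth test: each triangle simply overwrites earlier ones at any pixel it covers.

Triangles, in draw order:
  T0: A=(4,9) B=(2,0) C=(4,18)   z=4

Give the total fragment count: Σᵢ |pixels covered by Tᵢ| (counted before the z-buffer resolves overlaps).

T0:
  2·area = 18  (B↔C swapped to make it positive)
  edge (4, 9)→(4, 18): d=(0,9) right/bottom  bias=-1
  edge (4, 18)→(2, 0): d=(-2,-18) top-left  bias=+0
  edge (2, 0)→(4, 9): d=(2,9) right/bottom  bias=-1
    (1,2)@(3, 5): e=[9,8,1] → #
    (2,2)@(5, 5): e=[-9,44,-17] → ·
    (1,3)@(3, 7): e=[9,4,5] → #
    (2,3)@(5, 7): e=[-9,40,-13] → ·
    (1,4)@(3, 9): e=[9,0,9] → #  [on edge]
    (2,4)@(5, 9): e=[-9,36,-9] → ·
    (1,5)@(3, 11): e=[9,-4,13] → ·
  covered (3 px):
    · · · · ·
    · · · · ·
    · # · · ·
    · # · · ·
    · # · · ·
    · · · · ·
    · · · · ·
    · · · · ·
    · · · · ·
    · · · · ·

Answer: 3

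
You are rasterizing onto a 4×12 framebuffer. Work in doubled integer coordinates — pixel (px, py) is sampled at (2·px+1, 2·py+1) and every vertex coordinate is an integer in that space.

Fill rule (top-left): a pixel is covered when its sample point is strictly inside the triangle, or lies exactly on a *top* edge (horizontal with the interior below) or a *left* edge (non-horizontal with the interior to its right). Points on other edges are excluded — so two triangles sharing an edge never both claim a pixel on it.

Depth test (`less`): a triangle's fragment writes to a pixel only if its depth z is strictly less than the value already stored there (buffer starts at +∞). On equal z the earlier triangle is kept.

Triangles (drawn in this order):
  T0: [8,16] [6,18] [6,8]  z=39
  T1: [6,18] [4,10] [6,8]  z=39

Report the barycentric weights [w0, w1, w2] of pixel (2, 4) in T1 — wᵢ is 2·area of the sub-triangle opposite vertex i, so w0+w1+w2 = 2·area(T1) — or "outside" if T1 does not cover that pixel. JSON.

T0:
  2·area = 20
  edge (8, 16)→(6, 18): d=(-2,2) right/bottom  bias=-1
  edge (6, 18)→(6, 8): d=(0,-10) top-left  bias=+0
  edge (6, 8)→(8, 16): d=(2,8) right/bottom  bias=-1
    (3,6)@(7, 13): e=[8,10,2] → X
    (3,7)@(7, 15): e=[4,10,6] → X
    (3,8)@(7, 17): e=[0,10,10] → .  [on edge]
    (2,9)@(5, 19): e=[0,-10,30] → .  [on edge]
    (1,10)@(3, 21): e=[0,-30,50] → .  [on edge]
    (0,11)@(1, 23): e=[0,-50,70] → .  [on edge]
  covered (2 px):
    . . . .
    . . . .
    . . . .
    . . . .
    . . . .
    . . . .
    . . . X
    . . . X
    . . . .
    . . . .
    . . . .
    . . . .
T1:
  2·area = 20
  edge (6, 18)→(4, 10): d=(-2,-8) top-left  bias=+0
  edge (4, 10)→(6, 8): d=(2,-2) top-left  bias=+0
  edge (6, 8)→(6, 18): d=(0,10) right/bottom  bias=-1
    (3,3)@(7, 7): e=[30,0,-10] → .  [on edge]
    (2,4)@(5, 9): e=[10,0,10] → X  [on edge]
    (3,4)@(7, 9): e=[26,4,-10] → .
    (1,5)@(3, 11): e=[-10,0,30] → .  [on edge]
    (2,5)@(5, 11): e=[6,4,10] → X
    (3,5)@(7, 11): e=[22,8,-10] → .
    (0,6)@(1, 13): e=[-30,0,50] → .  [on edge]
    (2,6)@(5, 13): e=[2,8,10] → X
    (3,6)@(7, 13): e=[18,12,-10] → .
    (2,7)@(5, 15): e=[-2,12,10] → .
  covered (3 px):
    . . . .
    . . . .
    . . . .
    . . . .
    . . X .
    . . X .
    . . X .
    . . . .
    . . . .
    . . . .
    . . . .
    . . . .

Final: [0,10,10]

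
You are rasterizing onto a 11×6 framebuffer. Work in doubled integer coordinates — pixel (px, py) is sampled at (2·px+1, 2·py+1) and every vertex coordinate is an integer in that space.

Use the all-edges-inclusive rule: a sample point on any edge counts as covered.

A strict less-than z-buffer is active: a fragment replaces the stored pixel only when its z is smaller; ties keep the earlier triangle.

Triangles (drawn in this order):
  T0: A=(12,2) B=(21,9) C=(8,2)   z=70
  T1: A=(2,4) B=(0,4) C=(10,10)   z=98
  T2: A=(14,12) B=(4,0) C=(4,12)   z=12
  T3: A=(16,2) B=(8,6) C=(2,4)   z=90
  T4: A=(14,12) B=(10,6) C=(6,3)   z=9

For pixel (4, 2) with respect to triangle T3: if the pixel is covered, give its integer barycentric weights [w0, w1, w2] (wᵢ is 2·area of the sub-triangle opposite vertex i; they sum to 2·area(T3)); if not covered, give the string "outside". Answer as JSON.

T0:
  2·area = 28
  edge (12, 2)→(21, 9): d=(9,7) inclusive
  edge (21, 9)→(8, 2): d=(-13,-7) inclusive
  edge (8, 2)→(12, 2): d=(4,0) inclusive
    (5,1)@(11, 3): e=[16,8,4] → X
    (6,1)@(13, 3): e=[2,22,4] → X
    (7,1)@(15, 3): e=[-12,36,4] → .
    (5,2)@(11, 5): e=[34,-18,12] → .
    (6,2)@(13, 5): e=[20,-4,12] → .
    (7,2)@(15, 5): e=[6,10,12] → X
    (8,2)@(17, 5): e=[-8,24,12] → .
    (7,3)@(15, 7): e=[24,-16,20] → .
    (10,4)@(21, 9): e=[0,0,28] → X  [on edge]
    (10,5)@(21, 11): e=[18,-26,36] → .
  covered (4 px):
    . . . . . . . . . . .
    . . . . . X X . . . .
    . . . . . . . X . . .
    . . . . . . . . . . .
    . . . . . . . . . . X
    . . . . . . . . . . .
T1:
  2·area = 12  (B↔C swapped to make it positive)
  edge (2, 4)→(10, 10): d=(8,6) inclusive
  edge (10, 10)→(0, 4): d=(-10,-6) inclusive
  edge (0, 4)→(2, 4): d=(2,0) inclusive
    (1,2)@(3, 5): e=[2,8,2] → X
    (2,2)@(5, 5): e=[-10,20,2] → .
    (1,3)@(3, 7): e=[18,-12,6] → .
    (2,3)@(5, 7): e=[6,0,6] → X  [on edge]
    (3,3)@(7, 7): e=[-6,12,6] → .
    (2,4)@(5, 9): e=[22,-20,10] → .
  covered (2 px):
    . . . . . . . . . . .
    . . . . . . . . . . .
    . X . . . . . . . . .
    . . X . . . . . . . .
    . . . . . . . . . . .
    . . . . . . . . . . .
T2:
  2·area = 120  (B↔C swapped to make it positive)
  edge (14, 12)→(4, 12): d=(-10,0) inclusive
  edge (4, 12)→(4, 0): d=(0,-12) inclusive
  edge (4, 0)→(14, 12): d=(10,12) inclusive
    (2,1)@(5, 3): e=[90,12,18] → X
    (3,1)@(7, 3): e=[90,36,-6] → .
    (2,2)@(5, 5): e=[70,12,38] → X
    (3,2)@(7, 5): e=[70,36,14] → X
    (4,2)@(9, 5): e=[70,60,-10] → .
    (2,3)@(5, 7): e=[50,12,58] → X
    (4,3)@(9, 7): e=[50,60,10] → X
    (5,3)@(11, 7): e=[50,84,-14] → .
    (2,4)@(5, 9): e=[30,12,78] → X
    (5,4)@(11, 9): e=[30,84,6] → X
    (6,4)@(13, 9): e=[30,108,-18] → .
    (2,5)@(5, 11): e=[10,12,98] → X
  covered (15 px):
    . . . . . . . . . . .
    . . X . . . . . . . .
    . . X X . . . . . . .
    . . X X X . . . . . .
    . . X X X X . . . . .
    . . X X X X X . . . .
T3:
  2·area = 40
  edge (16, 2)→(8, 6): d=(-8,4) inclusive
  edge (8, 6)→(2, 4): d=(-6,-2) inclusive
  edge (2, 4)→(16, 2): d=(14,-2) inclusive
    (4,1)@(9, 3): e=[20,20,0] → X  [on edge]
    (5,1)@(11, 3): e=[12,24,4] → X
    (6,1)@(13, 3): e=[4,28,8] → X
    (7,1)@(15, 3): e=[-4,32,12] → .
    (2,2)@(5, 5): e=[20,0,20] → X  [on edge]
    (3,2)@(7, 5): e=[12,4,24] → X
    (5,2)@(11, 5): e=[-4,12,32] → .
    (6,2)@(13, 5): e=[-12,16,36] → .
    (2,3)@(5, 7): e=[4,-12,48] → .
    (3,3)@(7, 7): e=[-4,-8,52] → .
    (4,3)@(9, 7): e=[-12,-4,56] → .
    (5,3)@(11, 7): e=[-20,0,60] → .  [on edge]
    (8,4)@(17, 9): e=[-60,0,100] → .  [on edge]
  covered (6 px):
    . . . . . . . . . . .
    . . . . X X X . . . .
    . . X X X . . . . . .
    . . . . . . . . . . .
    . . . . . . . . . . .
    . . . . . . . . . . .
T4:
  2·area = 12  (B↔C swapped to make it positive)
  edge (14, 12)→(6, 3): d=(-8,-9) inclusive
  edge (6, 3)→(10, 6): d=(4,3) inclusive
  edge (10, 6)→(14, 12): d=(4,6) inclusive
  covered (0 px):
    . . . . . . . . . . .
    . . . . . . . . . . .
    . . . . . . . . . . .
    . . . . . . . . . . .
    . . . . . . . . . . .
    . . . . . . . . . . .

Final: [8,28,4]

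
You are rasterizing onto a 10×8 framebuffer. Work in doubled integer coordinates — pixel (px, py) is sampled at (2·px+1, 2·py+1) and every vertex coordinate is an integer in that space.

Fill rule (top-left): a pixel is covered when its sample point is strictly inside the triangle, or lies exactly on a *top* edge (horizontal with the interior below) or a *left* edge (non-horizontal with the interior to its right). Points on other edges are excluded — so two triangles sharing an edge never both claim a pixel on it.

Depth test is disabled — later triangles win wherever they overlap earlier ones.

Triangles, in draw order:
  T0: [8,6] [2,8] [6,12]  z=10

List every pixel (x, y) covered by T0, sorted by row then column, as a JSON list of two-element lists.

T0:
  2·area = 32  (B↔C swapped to make it positive)
  edge (8, 6)→(6, 12): d=(-2,6) right/bottom  bias=-1
  edge (6, 12)→(2, 8): d=(-4,-4) top-left  bias=+0
  edge (2, 8)→(8, 6): d=(6,-2) top-left  bias=+0
    (4,1)@(9, 3): e=[0,48,-16] → ·  [on edge]
    (8,1)@(17, 3): e=[-48,80,0] → ·  [on edge]
    (5,2)@(11, 5): e=[-16,48,0] → ·  [on edge]
    (0,3)@(1, 7): e=[40,0,-8] → ·  [on edge]
    (2,3)@(5, 7): e=[16,16,0] → #  [on edge]
    (3,3)@(7, 7): e=[4,24,4] → #
    (4,3)@(9, 7): e=[-8,32,8] → ·
    (1,4)@(3, 9): e=[24,0,8] → #  [on edge]
    (3,4)@(7, 9): e=[0,16,16] → ·  [on edge]
    (1,5)@(3, 11): e=[20,-8,20] → ·
    (2,5)@(5, 11): e=[8,0,24] → #  [on edge]
    (3,5)@(7, 11): e=[-4,8,28] → ·
    (3,6)@(7, 13): e=[-8,0,40] → ·  [on edge]
    (2,7)@(5, 15): e=[0,-16,48] → ·  [on edge]
    (4,7)@(9, 15): e=[-24,0,56] → ·  [on edge]
  covered (5 px):
    · · · · · · · · · ·
    · · · · · · · · · ·
    · · · · · · · · · ·
    · · # # · · · · · ·
    · # # · · · · · · ·
    · · # · · · · · · ·
    · · · · · · · · · ·
    · · · · · · · · · ·

Answer: [[2,3],[3,3],[1,4],[2,4],[2,5]]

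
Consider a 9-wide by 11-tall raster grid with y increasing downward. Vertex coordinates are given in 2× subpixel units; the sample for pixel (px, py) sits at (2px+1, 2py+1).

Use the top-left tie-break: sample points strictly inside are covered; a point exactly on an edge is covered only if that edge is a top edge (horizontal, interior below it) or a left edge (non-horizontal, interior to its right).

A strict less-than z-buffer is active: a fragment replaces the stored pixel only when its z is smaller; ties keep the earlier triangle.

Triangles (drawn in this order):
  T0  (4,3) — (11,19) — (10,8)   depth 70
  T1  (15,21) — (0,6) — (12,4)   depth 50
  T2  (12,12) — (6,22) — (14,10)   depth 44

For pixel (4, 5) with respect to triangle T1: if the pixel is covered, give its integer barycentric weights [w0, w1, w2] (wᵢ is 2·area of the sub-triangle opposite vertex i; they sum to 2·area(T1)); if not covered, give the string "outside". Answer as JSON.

T0:
  2·area = 61  (B↔C swapped to make it positive)
  edge (4, 3)→(10, 8): d=(6,5) right/bottom  bias=-1
  edge (10, 8)→(11, 19): d=(1,11) right/bottom  bias=-1
  edge (11, 19)→(4, 3): d=(-7,-16) top-left  bias=+0
    (2,2)@(5, 5): e=[7,52,2] → X
    (3,2)@(7, 5): e=[-3,30,34] → .
    (2,3)@(5, 7): e=[19,54,-12] → .
    (3,3)@(7, 7): e=[9,32,20] → X
    (4,3)@(9, 7): e=[-1,10,52] → .
    (3,4)@(7, 9): e=[21,34,6] → X
    (4,4)@(9, 9): e=[11,12,38] → X
    (5,4)@(11, 9): e=[1,-10,70] → .
    (3,5)@(7, 11): e=[33,36,-8] → .
    (4,5)@(9, 11): e=[23,14,24] → X
    (5,5)@(11, 11): e=[13,-8,56] → .
    (4,6)@(9, 13): e=[35,16,10] → X
    (5,9)@(11, 19): e=[61,0,0] → .  [on edge]
  covered (6 px):
    . . . . . . . . .
    . . . . . . . . .
    . . X . . . . . .
    . . . X . . . . .
    . . . X X . . . .
    . . . . X . . . .
    . . . . X . . . .
    . . . . . . . . .
    . . . . . . . . .
    . . . . . . . . .
    . . . . . . . . .
T1:
  2·area = 210
  edge (15, 21)→(0, 6): d=(-15,-15) top-left  bias=+0
  edge (0, 6)→(12, 4): d=(12,-2) top-left  bias=+0
  edge (12, 4)→(15, 21): d=(3,17) right/bottom  bias=-1
    (3,2)@(7, 5): e=[120,2,88] → X
    (4,2)@(9, 5): e=[150,6,54] → X
    (5,2)@(11, 5): e=[180,10,20] → X
    (6,2)@(13, 5): e=[210,14,-14] → .
    (0,3)@(1, 7): e=[0,14,196] → X  [on edge]
    (1,3)@(3, 7): e=[30,18,162] → X
    (2,3)@(5, 7): e=[60,22,128] → X
    (6,3)@(13, 7): e=[180,38,-8] → .
    (0,4)@(1, 9): e=[-30,38,202] → .
    (1,4)@(3, 9): e=[0,42,168] → X  [on edge]
    (6,4)@(13, 9): e=[150,62,-2] → .
    (1,5)@(3, 11): e=[-30,66,174] → .
    (2,5)@(5, 11): e=[0,70,140] → X  [on edge]
    (3,6)@(7, 13): e=[0,98,112] → X  [on edge]
    (4,7)@(9, 15): e=[0,126,84] → X  [on edge]
    (5,8)@(11, 17): e=[0,154,56] → X  [on edge]
    (6,9)@(13, 19): e=[0,182,28] → X  [on edge]
    (7,10)@(15, 21): e=[0,210,0] → .  [on edge]
  covered (29 px):
    . . . . . . . . .
    . . . . . . . . .
    . . . X X X . . .
    X X X X X X . . .
    . X X X X X . . .
    . . X X X X X . .
    . . . X X X X . .
    . . . . X X X . .
    . . . . . X X . .
    . . . . . . X . .
    . . . . . . . . .
T2:
  2·area = 8  (B↔C swapped to make it positive)
  edge (12, 12)→(14, 10): d=(2,-2) top-left  bias=+0
  edge (14, 10)→(6, 22): d=(-8,12) right/bottom  bias=-1
  edge (6, 22)→(12, 12): d=(6,-10) top-left  bias=+0
    (7,3)@(15, 7): e=[-4,12,0] → .  [on edge]
    (8,3)@(17, 7): e=[0,-12,20] → .  [on edge]
    (7,4)@(15, 9): e=[0,-4,12] → .  [on edge]
    (6,5)@(13, 11): e=[0,4,4] → X  [on edge]
    (7,5)@(15, 11): e=[4,-20,24] → .
    (5,6)@(11, 13): e=[0,12,-4] → .  [on edge]
    (6,6)@(13, 13): e=[4,-12,16] → .
    (4,7)@(9, 15): e=[0,20,-12] → .  [on edge]
    (3,8)@(7, 17): e=[0,28,-20] → .  [on edge]
    (4,8)@(9, 17): e=[4,4,0] → X  [on edge]
    (5,8)@(11, 17): e=[8,-20,20] → .
    (2,9)@(5, 19): e=[0,36,-28] → .  [on edge]
    (1,10)@(3, 21): e=[0,44,-36] → .  [on edge]
  covered (2 px):
    . . . . . . . . .
    . . . . . . . . .
    . . . . . . . . .
    . . . . . . . . .
    . . . . . . . . .
    . . . . . . X . .
    . . . . . . . . .
    . . . . . . . . .
    . . . . X . . . .
    . . . . . . . . .
    . . . . . . . . .

Final: [78,72,60]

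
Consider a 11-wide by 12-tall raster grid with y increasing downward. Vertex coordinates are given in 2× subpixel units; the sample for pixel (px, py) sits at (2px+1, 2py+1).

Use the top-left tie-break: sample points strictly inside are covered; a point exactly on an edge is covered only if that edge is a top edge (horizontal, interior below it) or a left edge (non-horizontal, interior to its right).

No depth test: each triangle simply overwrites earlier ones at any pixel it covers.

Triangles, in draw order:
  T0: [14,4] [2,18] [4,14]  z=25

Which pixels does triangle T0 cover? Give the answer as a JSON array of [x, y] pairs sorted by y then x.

T0:
  2·area = 20
  edge (14, 4)→(2, 18): d=(-12,14) right/bottom  bias=-1
  edge (2, 18)→(4, 14): d=(2,-4) top-left  bias=+0
  edge (4, 14)→(14, 4): d=(10,-10) top-left  bias=+0
    (8,0)@(17, 1): e=[-6,26,0] → ·  [on edge]
    (7,1)@(15, 3): e=[-2,22,0] → ·  [on edge]
    (6,2)@(13, 5): e=[2,18,0] → █  [on edge]
    (7,2)@(15, 5): e=[-26,26,20] → ·
    (5,3)@(11, 7): e=[6,14,0] → █  [on edge]
    (6,3)@(13, 7): e=[-22,22,20] → ·
    (4,4)@(9, 9): e=[10,10,0] → █  [on edge]
    (5,4)@(11, 9): e=[-18,18,20] → ·
    (3,5)@(7, 11): e=[14,6,0] → █  [on edge]
    (4,5)@(9, 11): e=[-14,14,20] → ·
    (2,6)@(5, 13): e=[18,2,0] → █  [on edge]
    (3,6)@(7, 13): e=[-10,10,20] → ·
    (1,7)@(3, 15): e=[22,-2,0] → ·  [on edge]
    (0,8)@(1, 17): e=[26,-6,0] → ·  [on edge]
  covered (5 px):
    · · · · · · · · · · ·
    · · · · · · · · · · ·
    · · · · · · █ · · · ·
    · · · · · █ · · · · ·
    · · · · █ · · · · · ·
    · · · █ · · · · · · ·
    · · █ · · · · · · · ·
    · · · · · · · · · · ·
    · · · · · · · · · · ·
    · · · · · · · · · · ·
    · · · · · · · · · · ·
    · · · · · · · · · · ·

Final: [[6,2],[5,3],[4,4],[3,5],[2,6]]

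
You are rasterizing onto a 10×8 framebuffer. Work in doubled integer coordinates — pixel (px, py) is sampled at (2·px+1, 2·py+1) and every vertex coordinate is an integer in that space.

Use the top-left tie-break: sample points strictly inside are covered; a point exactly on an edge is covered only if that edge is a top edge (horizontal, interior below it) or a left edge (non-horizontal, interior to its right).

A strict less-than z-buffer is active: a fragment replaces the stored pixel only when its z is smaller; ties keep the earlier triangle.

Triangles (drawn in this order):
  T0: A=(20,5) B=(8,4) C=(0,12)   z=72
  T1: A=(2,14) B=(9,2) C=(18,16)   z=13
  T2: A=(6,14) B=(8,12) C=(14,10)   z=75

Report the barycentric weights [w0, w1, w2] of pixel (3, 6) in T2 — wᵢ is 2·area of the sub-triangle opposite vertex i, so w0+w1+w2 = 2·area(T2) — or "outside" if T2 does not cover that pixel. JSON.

T0:
  2·area = 104  (B↔C swapped to make it positive)
  edge (20, 5)→(0, 12): d=(-20,7) right/bottom  bias=-1
  edge (0, 12)→(8, 4): d=(8,-8) top-left  bias=+0
  edge (8, 4)→(20, 5): d=(12,1) right/bottom  bias=-1
    (5,0)@(11, 1): e=[143,0,-39] → ·  [on edge]
    (4,1)@(9, 3): e=[117,0,-13] → ·  [on edge]
    (3,2)@(7, 5): e=[91,0,13] → █  [on edge]
    (4,2)@(9, 5): e=[77,16,11] → █
    (5,2)@(11, 5): e=[63,32,9] → █
    (6,2)@(13, 5): e=[49,48,7] → █
    (7,2)@(15, 5): e=[35,64,5] → █
    (8,2)@(17, 5): e=[21,80,3] → █
    (9,2)@(19, 5): e=[7,96,1] → █
    (2,3)@(5, 7): e=[65,0,39] → █  [on edge]
    (7,3)@(15, 7): e=[-5,80,29] → ·
    (8,3)@(17, 7): e=[-19,96,27] → ·
    (1,4)@(3, 9): e=[39,0,65] → █  [on edge]
    (0,5)@(1, 11): e=[13,0,91] → █  [on edge]
  covered (16 px):
    · · · · · · · · · ·
    · · · · · · · · · ·
    · · · █ █ █ █ █ █ █
    · · █ █ █ █ █ · · ·
    · █ █ █ · · · · · ·
    █ · · · · · · · · ·
    · · · · · · · · · ·
    · · · · · · · · · ·
T1:
  2·area = 206
  edge (2, 14)→(9, 2): d=(7,-12) top-left  bias=+0
  edge (9, 2)→(18, 16): d=(9,14) right/bottom  bias=-1
  edge (18, 16)→(2, 14): d=(-16,-2) top-left  bias=+0
    (4,1)@(9, 3): e=[7,9,190] → █
    (5,1)@(11, 3): e=[31,-19,194] → ·
    (4,2)@(9, 5): e=[21,27,158] → █
    (5,2)@(11, 5): e=[45,-1,162] → ·
    (3,3)@(7, 7): e=[11,73,122] → █
    (5,3)@(11, 7): e=[59,17,130] → █
    (6,3)@(13, 7): e=[83,-11,134] → ·
    (2,4)@(5, 9): e=[1,119,86] → █
    (6,4)@(13, 9): e=[97,7,102] → █
    (7,4)@(15, 9): e=[121,-21,106] → ·
    (2,5)@(5, 11): e=[15,137,54] → █
    (7,5)@(15, 11): e=[135,-3,74] → ·
  covered (26 px):
    · · · · · · · · · ·
    · · · · █ · · · · ·
    · · · · █ · · · · ·
    · · · █ █ █ · · · ·
    · · █ █ █ █ █ · · ·
    · · █ █ █ █ █ · · ·
    · █ █ █ █ █ █ █ · ·
    · · · · · █ █ █ █ ·
T2:
  2·area = 8
  edge (6, 14)→(8, 12): d=(2,-2) top-left  bias=+0
  edge (8, 12)→(14, 10): d=(6,-2) top-left  bias=+0
  edge (14, 10)→(6, 14): d=(-8,4) right/bottom  bias=-1
    (9,0)@(19, 1): e=[0,-44,52] → ·  [on edge]
    (8,1)@(17, 3): e=[0,-36,44] → ·  [on edge]
    (7,2)@(15, 5): e=[0,-28,36] → ·  [on edge]
    (6,3)@(13, 7): e=[0,-20,28] → ·  [on edge]
    (5,4)@(11, 9): e=[0,-12,20] → ·  [on edge]
    (8,4)@(17, 9): e=[12,0,-4] → ·  [on edge]
    (4,5)@(9, 11): e=[0,-4,12] → ·  [on edge]
    (5,5)@(11, 11): e=[4,0,4] → █  [on edge]
    (6,5)@(13, 11): e=[8,4,-4] → ·
    (2,6)@(5, 13): e=[-4,0,12] → ·  [on edge]
    (3,6)@(7, 13): e=[0,4,4] → █  [on edge]
    (4,6)@(9, 13): e=[4,8,-4] → ·
    (2,7)@(5, 15): e=[0,12,-4] → ·  [on edge]
  covered (2 px):
    · · · · · · · · · ·
    · · · · · · · · · ·
    · · · · · · · · · ·
    · · · · · · · · · ·
    · · · · · · · · · ·
    · · · · · █ · · · ·
    · · · █ · · · · · ·
    · · · · · · · · · ·

Result: [4,4,0]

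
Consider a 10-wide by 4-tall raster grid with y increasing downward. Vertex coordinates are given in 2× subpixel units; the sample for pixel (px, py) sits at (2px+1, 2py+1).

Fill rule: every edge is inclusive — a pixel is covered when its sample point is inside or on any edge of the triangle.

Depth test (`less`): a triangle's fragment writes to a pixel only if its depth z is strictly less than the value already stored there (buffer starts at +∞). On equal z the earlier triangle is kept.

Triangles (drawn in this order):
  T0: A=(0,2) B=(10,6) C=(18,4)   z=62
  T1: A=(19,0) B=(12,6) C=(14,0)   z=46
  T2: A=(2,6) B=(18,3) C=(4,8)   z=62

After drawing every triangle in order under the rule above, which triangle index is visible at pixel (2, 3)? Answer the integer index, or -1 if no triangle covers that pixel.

T0:
  2·area = 52  (B↔C swapped to make it positive)
  edge (0, 2)→(18, 4): d=(18,2) inclusive
  edge (18, 4)→(10, 6): d=(-8,2) inclusive
  edge (10, 6)→(0, 2): d=(-10,-4) inclusive
    (1,1)@(3, 3): e=[12,38,2] → X
    (2,1)@(5, 3): e=[8,34,10] → X
    (3,1)@(7, 3): e=[4,30,18] → X
    (4,1)@(9, 3): e=[0,26,26] → X  [on edge]
    (5,1)@(11, 3): e=[-4,22,34] → .
    (1,2)@(3, 5): e=[48,22,-18] → .
    (2,2)@(5, 5): e=[44,18,-10] → .
    (3,2)@(7, 5): e=[40,14,-2] → .
    (4,2)@(9, 5): e=[36,10,6] → X
    (5,2)@(11, 5): e=[32,6,14] → X
    (6,2)@(13, 5): e=[28,2,22] → X
    (7,2)@(15, 5): e=[24,-2,30] → .
  covered (7 px):
    . . . . . . . . . .
    . X X X X . . . . .
    . . . . X X X . . .
    . . . . . . . . . .
T1:
  2·area = 30
  edge (19, 0)→(12, 6): d=(-7,6) inclusive
  edge (12, 6)→(14, 0): d=(2,-6) inclusive
  edge (14, 0)→(19, 0): d=(5,0) inclusive
    (7,0)@(15, 1): e=[17,8,5] → X
    (8,0)@(17, 1): e=[5,20,5] → X
    (9,0)@(19, 1): e=[-7,32,5] → .
    (6,1)@(13, 3): e=[15,0,15] → X  [on edge]
    (8,1)@(17, 3): e=[-9,24,15] → .
    (6,2)@(13, 5): e=[1,4,25] → X
    (7,2)@(15, 5): e=[-11,16,25] → .
    (6,3)@(13, 7): e=[-13,8,35] → .
  covered (5 px):
    . . . . . . . X X .
    . . . . . . X X . .
    . . . . . . X . . .
    . . . . . . . . . .
T2:
  2·area = 38
  edge (2, 6)→(18, 3): d=(16,-3) inclusive
  edge (18, 3)→(4, 8): d=(-14,5) inclusive
  edge (4, 8)→(2, 6): d=(-2,-2) inclusive
    (0,2)@(1, 5): e=[-19,57,0] → .  [on edge]
    (4,2)@(9, 5): e=[5,17,16] → X
    (5,2)@(11, 5): e=[11,7,20] → X
    (6,2)@(13, 5): e=[17,-3,24] → .
    (1,3)@(3, 7): e=[19,19,0] → X  [on edge]
    (2,3)@(5, 7): e=[25,9,4] → X
    (3,3)@(7, 7): e=[31,-1,8] → .
    (4,3)@(9, 7): e=[37,-11,12] → .
    (5,3)@(11, 7): e=[43,-21,16] → .
  covered (4 px):
    . . . . . . . . . .
    . . . . . . . . . .
    . . . . X X . . . .
    . X X . . . . . . .

Z-buffer (winner per pixel, '.' = empty):
  . . . . . . . 1 1 .
  . 0 0 0 0 . 1 1 . .
  . . . . 0 0 1 . . .
  . 2 2 . . . . . . .

Final: 2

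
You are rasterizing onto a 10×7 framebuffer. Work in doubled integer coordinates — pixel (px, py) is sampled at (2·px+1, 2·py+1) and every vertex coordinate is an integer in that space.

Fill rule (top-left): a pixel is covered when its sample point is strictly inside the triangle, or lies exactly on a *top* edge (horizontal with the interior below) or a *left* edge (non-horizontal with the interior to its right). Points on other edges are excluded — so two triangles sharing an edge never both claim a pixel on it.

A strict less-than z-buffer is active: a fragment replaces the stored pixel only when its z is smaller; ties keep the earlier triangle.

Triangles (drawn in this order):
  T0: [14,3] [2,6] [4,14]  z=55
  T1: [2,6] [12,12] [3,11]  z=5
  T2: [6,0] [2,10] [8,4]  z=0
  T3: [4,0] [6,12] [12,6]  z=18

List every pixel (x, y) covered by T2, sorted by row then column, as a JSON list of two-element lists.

T0:
  2·area = 102  (B↔C swapped to make it positive)
  edge (14, 3)→(4, 14): d=(-10,11) right/bottom  bias=-1
  edge (4, 14)→(2, 6): d=(-2,-8) top-left  bias=+0
  edge (2, 6)→(14, 3): d=(12,-3) top-left  bias=+0
    (3,2)@(7, 5): e=[57,42,3] → X
    (4,2)@(9, 5): e=[35,58,9] → X
    (5,2)@(11, 5): e=[13,74,15] → X
    (6,2)@(13, 5): e=[-9,90,21] → .
    (1,3)@(3, 7): e=[81,6,15] → X
    (2,3)@(5, 7): e=[59,22,21] → X
    (5,3)@(11, 7): e=[-7,70,39] → .
    (1,4)@(3, 9): e=[61,2,39] → X
    (4,4)@(9, 9): e=[-5,50,57] → .
    (1,5)@(3, 11): e=[41,-2,63] → .
    (2,5)@(5, 11): e=[19,14,69] → X
    (3,5)@(7, 11): e=[-3,30,75] → .
  covered (11 px):
    . . . . . . . . . .
    . . . . . . . . . .
    . . . X X X . . . .
    . X X X X . . . . .
    . X X X . . . . . .
    . . X . . . . . . .
    . . . . . . . . . .
T1:
  2·area = 44
  edge (2, 6)→(12, 12): d=(10,6) right/bottom  bias=-1
  edge (12, 12)→(3, 11): d=(-9,-1) top-left  bias=+0
  edge (3, 11)→(2, 6): d=(-1,-5) top-left  bias=+0
    (0,0)@(1, 1): e=[-44,88,0] → .  [on edge]
    (1,3)@(3, 7): e=[4,36,4] → X
    (2,3)@(5, 7): e=[-8,38,14] → .
    (1,4)@(3, 9): e=[24,18,2] → X
    (2,4)@(5, 9): e=[12,20,12] → X
    (3,4)@(7, 9): e=[0,22,22] → .  [on edge]
    (1,5)@(3, 11): e=[44,0,0] → X  [on edge]
    (3,5)@(7, 11): e=[20,4,20] → X
    (4,5)@(9, 11): e=[8,6,30] → X
    (5,5)@(11, 11): e=[-4,8,40] → .
    (1,6)@(3, 13): e=[64,-18,-2] → .
    (2,6)@(5, 13): e=[52,-16,8] → .
  covered (7 px):
    . . . . . . . . . .
    . . . . . . . . . .
    . . . . . . . . . .
    . X . . . . . . . .
    . X X . . . . . . .
    . X X X X . . . . .
    . . . . . . . . . .
T2:
  2·area = 36  (B↔C swapped to make it positive)
  edge (6, 0)→(8, 4): d=(2,4) right/bottom  bias=-1
  edge (8, 4)→(2, 10): d=(-6,6) right/bottom  bias=-1
  edge (2, 10)→(6, 0): d=(4,-10) top-left  bias=+0
    (5,0)@(11, 1): e=[-18,0,54] → .  [on edge]
    (2,1)@(5, 3): e=[10,24,2] → X
    (3,1)@(7, 3): e=[2,12,22] → X
    (4,1)@(9, 3): e=[-6,0,42] → .  [on edge]
    (2,2)@(5, 5): e=[14,12,10] → X
    (3,2)@(7, 5): e=[6,0,30] → .  [on edge]
    (2,3)@(5, 7): e=[18,0,18] → .  [on edge]
    (1,4)@(3, 9): e=[30,0,6] → .  [on edge]
    (0,5)@(1, 11): e=[42,0,-6] → .  [on edge]
  covered (3 px):
    . . . . . . . . . .
    . . X X . . . . . .
    . . X . . . . . . .
    . . . . . . . . . .
    . . . . . . . . . .
    . . . . . . . . . .
    . . . . . . . . . .
T3:
  2·area = 84  (B↔C swapped to make it positive)
  edge (4, 0)→(12, 6): d=(8,6) right/bottom  bias=-1
  edge (12, 6)→(6, 12): d=(-6,6) right/bottom  bias=-1
  edge (6, 12)→(4, 0): d=(-2,-12) top-left  bias=+0
    (2,0)@(5, 1): e=[2,72,10] → X
    (3,0)@(7, 1): e=[-10,60,34] → .
    (8,0)@(17, 1): e=[-70,0,154] → .  [on edge]
    (2,1)@(5, 3): e=[18,60,6] → X
    (3,1)@(7, 3): e=[6,48,30] → X
    (4,1)@(9, 3): e=[-6,36,54] → .
    (7,1)@(15, 3): e=[-42,0,126] → .  [on edge]
    (2,2)@(5, 5): e=[34,48,2] → X
    (4,2)@(9, 5): e=[10,24,50] → X
    (5,2)@(11, 5): e=[-2,12,74] → .
    (6,2)@(13, 5): e=[-14,0,98] → .  [on edge]
    (2,3)@(5, 7): e=[50,36,-2] → .
    (5,3)@(11, 7): e=[14,0,70] → .  [on edge]
    (4,4)@(9, 9): e=[42,0,42] → .  [on edge]
    (3,5)@(7, 11): e=[70,0,14] → .  [on edge]
    (2,6)@(5, 13): e=[98,0,-14] → .  [on edge]
  covered (9 px):
    . . X . . . . . . .
    . . X X . . . . . .
    . . X X X . . . . .
    . . . X X . . . . .
    . . . X . . . . . .
    . . . . . . . . . .
    . . . . . . . . . .

Final: [[2,1],[3,1],[2,2]]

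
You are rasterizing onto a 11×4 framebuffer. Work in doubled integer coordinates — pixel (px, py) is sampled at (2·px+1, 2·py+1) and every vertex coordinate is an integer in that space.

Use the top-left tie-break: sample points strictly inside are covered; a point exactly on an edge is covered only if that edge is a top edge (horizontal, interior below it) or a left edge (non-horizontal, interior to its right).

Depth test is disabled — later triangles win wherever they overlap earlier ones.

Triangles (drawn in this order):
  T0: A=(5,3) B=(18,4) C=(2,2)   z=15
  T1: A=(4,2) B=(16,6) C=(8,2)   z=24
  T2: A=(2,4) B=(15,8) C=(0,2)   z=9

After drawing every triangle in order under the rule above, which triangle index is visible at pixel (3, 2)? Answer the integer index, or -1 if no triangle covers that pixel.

T0:
  2·area = 10  (B↔C swapped to make it positive)
  edge (5, 3)→(2, 2): d=(-3,-1) top-left  bias=+0
  edge (2, 2)→(18, 4): d=(16,2) right/bottom  bias=-1
  edge (18, 4)→(5, 3): d=(-13,-1) top-left  bias=+0
    (2,1)@(5, 3): e=[0,10,0] → █  [on edge]
    (3,1)@(7, 3): e=[2,6,2] → █
    (4,1)@(9, 3): e=[4,2,4] → █
    (5,1)@(11, 3): e=[6,-2,6] → ·
    (2,2)@(5, 5): e=[-6,42,-26] → ·
    (3,2)@(7, 5): e=[-4,38,-24] → ·
    (4,2)@(9, 5): e=[-2,34,-22] → ·
    (5,2)@(11, 5): e=[0,30,-20] → ·  [on edge]
    (8,3)@(17, 7): e=[0,50,-40] → ·  [on edge]
  covered (3 px):
    · · · · · · · · · · ·
    · · █ █ █ · · · · · ·
    · · · · · · · · · · ·
    · · · · · · · · · · ·
T1:
  2·area = 16  (B↔C swapped to make it positive)
  edge (4, 2)→(8, 2): d=(4,0) top-left  bias=+0
  edge (8, 2)→(16, 6): d=(8,4) right/bottom  bias=-1
  edge (16, 6)→(4, 2): d=(-12,-4) top-left  bias=+0
    (0,0)@(1, 1): e=[-4,20,0] → ·  [on edge]
    (3,1)@(7, 3): e=[4,12,0] → █  [on edge]
    (4,1)@(9, 3): e=[4,4,8] → █
    (5,1)@(11, 3): e=[4,-4,16] → ·
    (3,2)@(7, 5): e=[12,28,-24] → ·
    (4,2)@(9, 5): e=[12,20,-16] → ·
    (6,2)@(13, 5): e=[12,4,0] → █  [on edge]
    (7,2)@(15, 5): e=[12,-4,8] → ·
    (6,3)@(13, 7): e=[20,20,-24] → ·
    (9,3)@(19, 7): e=[20,-4,0] → ·  [on edge]
  covered (3 px):
    · · · · · · · · · · ·
    · · · █ █ · · · · · ·
    · · · · · · █ · · · ·
    · · · · · · · · · · ·
T2:
  2·area = 18  (B↔C swapped to make it positive)
  edge (2, 4)→(0, 2): d=(-2,-2) top-left  bias=+0
  edge (0, 2)→(15, 8): d=(15,6) right/bottom  bias=-1
  edge (15, 8)→(2, 4): d=(-13,-4) top-left  bias=+0
    (0,1)@(1, 3): e=[0,9,9] → █  [on edge]
    (1,1)@(3, 3): e=[4,-3,17] → ·
    (0,2)@(1, 5): e=[-4,39,-17] → ·
    (1,2)@(3, 5): e=[0,27,-9] → ·  [on edge]
    (3,2)@(7, 5): e=[8,3,7] → █
    (4,2)@(9, 5): e=[12,-9,15] → ·
    (2,3)@(5, 7): e=[0,45,-27] → ·  [on edge]
    (3,3)@(7, 7): e=[4,33,-19] → ·
  covered (2 px):
    · · · · · · · · · · ·
    █ · · · · · · · · · ·
    · · · █ · · · · · · ·
    · · · · · · · · · · ·

Z-buffer (winner per pixel, '.' = empty):
  . . . . . . . . . . .
  2 . 0 1 1 . . . . . .
  . . . 2 . . 1 . . . .
  . . . . . . . . . . .

Final: 2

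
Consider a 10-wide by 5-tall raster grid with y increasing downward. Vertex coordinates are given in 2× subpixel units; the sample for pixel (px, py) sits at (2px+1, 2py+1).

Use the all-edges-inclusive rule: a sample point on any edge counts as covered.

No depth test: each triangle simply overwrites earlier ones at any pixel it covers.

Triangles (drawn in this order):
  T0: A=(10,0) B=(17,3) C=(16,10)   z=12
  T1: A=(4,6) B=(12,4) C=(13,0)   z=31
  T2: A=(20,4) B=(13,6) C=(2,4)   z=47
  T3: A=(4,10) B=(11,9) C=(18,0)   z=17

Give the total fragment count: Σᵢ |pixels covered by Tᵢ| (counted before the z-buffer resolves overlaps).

T0:
  2·area = 52
  edge (10, 0)→(17, 3): d=(7,3) inclusive
  edge (17, 3)→(16, 10): d=(-1,7) inclusive
  edge (16, 10)→(10, 0): d=(-6,-10) inclusive
    (5,0)@(11, 1): e=[4,44,4] → X
    (6,0)@(13, 1): e=[-2,30,24] → .
    (5,1)@(11, 3): e=[18,42,-8] → .
    (6,1)@(13, 3): e=[12,28,12] → X
    (7,1)@(15, 3): e=[6,14,32] → X
    (8,1)@(17, 3): e=[0,0,52] → X  [on edge]
    (9,1)@(19, 3): e=[-6,-14,72] → .
    (6,2)@(13, 5): e=[26,26,0] → X  [on edge]
    (8,2)@(17, 5): e=[14,-2,40] → .
    (6,3)@(13, 7): e=[40,24,-12] → .
    (7,3)@(15, 7): e=[34,10,8] → X
    (8,3)@(17, 7): e=[28,-4,28] → .
  covered (7 px):
    . . . . . X . . . .
    . . . . . . X X X .
    . . . . . . X X . .
    . . . . . . . X . .
    . . . . . . . . . .
T1:
  2·area = 30  (B↔C swapped to make it positive)
  edge (4, 6)→(13, 0): d=(9,-6) inclusive
  edge (13, 0)→(12, 4): d=(-1,4) inclusive
  edge (12, 4)→(4, 6): d=(-8,2) inclusive
    (4,1)@(9, 3): e=[3,13,14] → X
    (5,1)@(11, 3): e=[15,5,10] → X
    (6,1)@(13, 3): e=[27,-3,6] → .
    (3,2)@(7, 5): e=[9,19,2] → X
    (4,2)@(9, 5): e=[21,11,-2] → .
    (5,2)@(11, 5): e=[33,3,-6] → .
    (3,3)@(7, 7): e=[27,17,-14] → .
  covered (3 px):
    . . . . . . . . . .
    . . . . X X . . . .
    . . . X . . . . . .
    . . . . . . . . . .
    . . . . . . . . . .
T2:
  2·area = 36
  edge (20, 4)→(13, 6): d=(-7,2) inclusive
  edge (13, 6)→(2, 4): d=(-11,-2) inclusive
  edge (2, 4)→(20, 4): d=(18,0) inclusive
    (4,2)@(9, 5): e=[15,3,18] → X
    (5,2)@(11, 5): e=[11,7,18] → X
    (6,2)@(13, 5): e=[7,11,18] → X
    (7,2)@(15, 5): e=[3,15,18] → X
    (8,2)@(17, 5): e=[-1,19,18] → .
    (4,3)@(9, 7): e=[1,-19,54] → .
    (5,3)@(11, 7): e=[-3,-15,54] → .
    (6,3)@(13, 7): e=[-7,-11,54] → .
    (7,3)@(15, 7): e=[-11,-7,54] → .
  covered (4 px):
    . . . . . . . . . .
    . . . . . . . . . .
    . . . . X X X X . .
    . . . . . . . . . .
    . . . . . . . . . .
T3:
  2·area = 56  (B↔C swapped to make it positive)
  edge (4, 10)→(18, 0): d=(14,-10) inclusive
  edge (18, 0)→(11, 9): d=(-7,9) inclusive
  edge (11, 9)→(4, 10): d=(-7,1) inclusive
    (8,0)@(17, 1): e=[4,2,50] → X
    (9,0)@(19, 1): e=[24,-16,48] → .
    (7,1)@(15, 3): e=[12,6,38] → X
    (8,1)@(17, 3): e=[32,-12,36] → .
    (5,2)@(11, 5): e=[0,28,28] → X  [on edge]
    (6,2)@(13, 5): e=[20,10,26] → X
    (7,2)@(15, 5): e=[40,-8,24] → .
    (4,3)@(9, 7): e=[8,32,16] → X
    (6,3)@(13, 7): e=[48,-4,12] → .
    (3,4)@(7, 9): e=[16,36,4] → X
    (5,4)@(11, 9): e=[56,0,0] → X  [on edge]
    (6,4)@(13, 9): e=[76,-18,-2] → .
  covered (9 px):
    . . . . . . . . X .
    . . . . . . . X . .
    . . . . . X X . . .
    . . . . X X . . . .
    . . . X X X . . . .

Answer: 23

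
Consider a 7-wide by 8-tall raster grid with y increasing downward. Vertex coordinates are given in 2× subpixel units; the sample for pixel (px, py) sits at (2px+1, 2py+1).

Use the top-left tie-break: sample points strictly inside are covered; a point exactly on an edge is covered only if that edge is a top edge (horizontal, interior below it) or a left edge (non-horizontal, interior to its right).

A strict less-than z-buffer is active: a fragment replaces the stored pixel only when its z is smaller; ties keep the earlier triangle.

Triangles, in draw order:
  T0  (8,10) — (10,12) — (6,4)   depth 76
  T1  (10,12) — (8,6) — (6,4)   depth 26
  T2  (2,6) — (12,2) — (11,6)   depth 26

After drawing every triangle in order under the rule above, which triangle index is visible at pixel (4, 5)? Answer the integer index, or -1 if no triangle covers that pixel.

T0:
  2·area = 8  (B↔C swapped to make it positive)
  edge (8, 10)→(6, 4): d=(-2,-6) top-left  bias=+0
  edge (6, 4)→(10, 12): d=(4,8) right/bottom  bias=-1
  edge (10, 12)→(8, 10): d=(-2,-2) top-left  bias=+0
    (2,0)@(5, 1): e=[0,-4,12] → .  [on edge]
    (0,1)@(1, 3): e=[-28,36,0] → .  [on edge]
    (1,2)@(3, 5): e=[-20,28,0] → .  [on edge]
    (2,3)@(5, 7): e=[-12,20,0] → .  [on edge]
    (3,3)@(7, 7): e=[0,4,4] → X  [on edge]
    (4,3)@(9, 7): e=[12,-12,8] → .
    (3,4)@(7, 9): e=[-4,12,0] → .  [on edge]
    (4,5)@(9, 11): e=[4,4,0] → X  [on edge]
    (5,5)@(11, 11): e=[16,-12,4] → .
    (4,6)@(9, 13): e=[0,12,-4] → .  [on edge]
    (5,6)@(11, 13): e=[12,-4,0] → .  [on edge]
    (6,7)@(13, 15): e=[20,-12,0] → .  [on edge]
  covered (2 px):
    . . . . . . .
    . . . . . . .
    . . . . . . .
    . . . X . . .
    . . . . . . .
    . . . . X . .
    . . . . . . .
    . . . . . . .
T1:
  2·area = 8  (B↔C swapped to make it positive)
  edge (10, 12)→(6, 4): d=(-4,-8) top-left  bias=+0
  edge (6, 4)→(8, 6): d=(2,2) right/bottom  bias=-1
  edge (8, 6)→(10, 12): d=(2,6) right/bottom  bias=-1
    (1,0)@(3, 1): e=[-12,0,20] → .  [on edge]
    (2,1)@(5, 3): e=[-4,0,12] → .  [on edge]
    (3,1)@(7, 3): e=[12,-4,0] → .  [on edge]
    (3,2)@(7, 5): e=[4,0,4] → .  [on edge]
    (4,3)@(9, 7): e=[12,0,-4] → .  [on edge]
    (4,4)@(9, 9): e=[4,4,0] → .  [on edge]
    (5,4)@(11, 9): e=[20,0,-12] → .  [on edge]
    (6,5)@(13, 11): e=[28,0,-20] → .  [on edge]
    (5,7)@(11, 15): e=[-4,12,0] → .  [on edge]
  covered (0 px):
    . . . . . . .
    . . . . . . .
    . . . . . . .
    . . . . . . .
    . . . . . . .
    . . . . . . .
    . . . . . . .
    . . . . . . .
T2:
  2·area = 36
  edge (2, 6)→(12, 2): d=(10,-4) top-left  bias=+0
  edge (12, 2)→(11, 6): d=(-1,4) right/bottom  bias=-1
  edge (11, 6)→(2, 6): d=(-9,0) right/bottom  bias=-1
    (5,1)@(11, 3): e=[6,3,27] → X
    (6,1)@(13, 3): e=[14,-5,27] → .
    (2,2)@(5, 5): e=[2,25,9] → X
    (3,2)@(7, 5): e=[10,17,9] → X
    (4,2)@(9, 5): e=[18,9,9] → X
    (6,2)@(13, 5): e=[34,-7,9] → .
    (2,3)@(5, 7): e=[22,23,-9] → .
    (3,3)@(7, 7): e=[30,15,-9] → .
    (4,3)@(9, 7): e=[38,7,-9] → .
    (5,3)@(11, 7): e=[46,-1,-9] → .
  covered (5 px):
    . . . . . . .
    . . . . . X .
    . . X X X X .
    . . . . . . .
    . . . . . . .
    . . . . . . .
    . . . . . . .
    . . . . . . .

Z-buffer (winner per pixel, '.' = empty):
  . . . . . . .
  . . . . . 2 .
  . . 2 2 2 2 .
  . . . 0 . . .
  . . . . . . .
  . . . . 0 . .
  . . . . . . .
  . . . . . . .

Result: 0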